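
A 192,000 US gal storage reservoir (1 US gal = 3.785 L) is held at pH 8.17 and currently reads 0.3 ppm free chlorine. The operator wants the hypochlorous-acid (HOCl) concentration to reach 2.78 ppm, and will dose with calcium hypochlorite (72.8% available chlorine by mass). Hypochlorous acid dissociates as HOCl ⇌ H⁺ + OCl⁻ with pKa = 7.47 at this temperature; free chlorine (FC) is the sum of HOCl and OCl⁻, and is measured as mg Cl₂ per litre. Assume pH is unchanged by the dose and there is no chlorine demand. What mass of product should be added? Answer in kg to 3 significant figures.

16.4 kg

Volume: 192,000 US gal × 3.785 L/gal = 726,720 L.
[OCl⁻]/[HOCl] = 10^(pH − pKa) = 10^(8.17 − 7.47) = 5.012; fraction as HOCl = 1/(1 + 5.012) = 0.1663.
Free chlorine required for 2.78 ppm HOCl: 2.78 / 0.1663 = 16.71 ppm.
FC to add: 16.71 − 0.3 = 16.41 mg/L as Cl₂.
Cl₂ equivalent: 16.41 mg/L × 726,720 L = 11,930 g.
Product at 72.8% available Cl: 11,930 / 0.728 = 16,380 g.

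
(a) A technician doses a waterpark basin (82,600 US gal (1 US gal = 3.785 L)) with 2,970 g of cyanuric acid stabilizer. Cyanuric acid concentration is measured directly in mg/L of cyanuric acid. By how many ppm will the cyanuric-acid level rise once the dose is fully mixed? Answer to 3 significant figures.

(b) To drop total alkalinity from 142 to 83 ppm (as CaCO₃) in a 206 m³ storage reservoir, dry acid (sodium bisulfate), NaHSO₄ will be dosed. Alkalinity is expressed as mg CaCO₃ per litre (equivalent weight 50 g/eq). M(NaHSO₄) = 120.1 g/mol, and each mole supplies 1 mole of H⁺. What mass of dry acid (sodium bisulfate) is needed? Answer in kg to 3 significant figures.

(a) Volume: 82,600 US gal × 3.785 L/gal = 312,641 L.
(a) Rise: 2,970 g / 312,641 L × 1000 = 9.5 mg/L.

(b) Volume: 206 m³ = 206,000 L.
(b) Alkalinity to neutralize: (142 − 83) = 59 mg/L as CaCO₃ × 206,000 L = 12,150 g as CaCO₃.
(b) Equivalents of H⁺ required: 12,150 ÷ 50 g/eq = 243.1 eq = 243.1 mol NaHSO₄.
(b) Mass of NaHSO₄: 243.1 × 120.1 = 29,190 g.

(a) 9.50 ppm; (b) 29.2 kg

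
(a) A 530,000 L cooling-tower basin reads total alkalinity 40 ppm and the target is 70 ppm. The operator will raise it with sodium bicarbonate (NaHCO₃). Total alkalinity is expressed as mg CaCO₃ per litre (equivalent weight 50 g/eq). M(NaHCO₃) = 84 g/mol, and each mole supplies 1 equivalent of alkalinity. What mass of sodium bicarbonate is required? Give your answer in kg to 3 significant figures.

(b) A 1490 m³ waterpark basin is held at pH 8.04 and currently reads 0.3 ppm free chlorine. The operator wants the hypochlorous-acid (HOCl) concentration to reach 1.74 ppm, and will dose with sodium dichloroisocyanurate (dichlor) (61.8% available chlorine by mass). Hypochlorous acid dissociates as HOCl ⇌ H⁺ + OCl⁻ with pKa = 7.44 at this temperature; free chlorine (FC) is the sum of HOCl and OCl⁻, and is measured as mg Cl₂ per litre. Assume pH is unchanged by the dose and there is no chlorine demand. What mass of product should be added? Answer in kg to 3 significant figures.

(a) 26.7 kg; (b) 20.2 kg

(a) Alkalinity to add: (70 − 40) = 30 mg/L as CaCO₃ × 530,000 L = 15,900 g as CaCO₃.
(a) Equivalents: 15,900 g ÷ 50 g/eq = 318 eq.
(a) NaHCO₃ supplies 1 eq per mole → 318 mol.
(a) Mass: 318 mol × 84 g/mol = 26,710 g.

(b) Volume: 1490 m³ = 1,490,000 L.
(b) [OCl⁻]/[HOCl] = 10^(pH − pKa) = 10^(8.04 − 7.44) = 3.981; fraction as HOCl = 1/(1 + 3.981) = 0.2008.
(b) Free chlorine required for 1.74 ppm HOCl: 1.74 / 0.2008 = 8.667 ppm.
(b) FC to add: 8.667 − 0.3 = 8.367 mg/L as Cl₂.
(b) Cl₂ equivalent: 8.367 mg/L × 1,490,000 L = 12,470 g.
(b) Product at 61.8% available Cl: 12,470 / 0.618 = 20,170 g.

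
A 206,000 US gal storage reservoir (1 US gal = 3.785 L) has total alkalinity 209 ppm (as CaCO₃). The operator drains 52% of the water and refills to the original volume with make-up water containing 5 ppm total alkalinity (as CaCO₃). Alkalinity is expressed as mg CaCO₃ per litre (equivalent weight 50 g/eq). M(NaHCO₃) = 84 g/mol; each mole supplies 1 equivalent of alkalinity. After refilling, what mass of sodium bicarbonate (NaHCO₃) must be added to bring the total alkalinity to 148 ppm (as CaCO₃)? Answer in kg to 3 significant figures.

59.1 kg

Volume: 206,000 US gal × 3.785 L/gal = 779,710 L.
After draining 52% and refilling: 209 × 0.48 + 5 × 0.52 = 102.92 ppm.
Deficit to target: 148 − 102.92 = 45.08 mg/L.
As CaCO₃: 45.08 mg/L × 779,710 L = 35,150 g; ÷ 50 g/eq ÷ 1 = 703 mol NaHCO₃.
Mass: 703 × 84 = 59,050 g.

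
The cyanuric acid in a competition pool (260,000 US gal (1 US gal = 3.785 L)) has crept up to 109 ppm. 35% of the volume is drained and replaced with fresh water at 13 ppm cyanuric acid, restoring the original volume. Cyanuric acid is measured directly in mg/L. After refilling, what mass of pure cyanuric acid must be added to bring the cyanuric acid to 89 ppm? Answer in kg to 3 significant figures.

Volume: 260,000 US gal × 3.785 L/gal = 984,100 L.
After draining 35% and refilling: 109 × 0.65 + 13 × 0.35 = 75.4 ppm.
Deficit to target: 89 − 75.4 = 13.6 mg/L.
Mass: 13.6 mg/L × 984,100 L = 13,380 g cyanuric acid.

13.4 kg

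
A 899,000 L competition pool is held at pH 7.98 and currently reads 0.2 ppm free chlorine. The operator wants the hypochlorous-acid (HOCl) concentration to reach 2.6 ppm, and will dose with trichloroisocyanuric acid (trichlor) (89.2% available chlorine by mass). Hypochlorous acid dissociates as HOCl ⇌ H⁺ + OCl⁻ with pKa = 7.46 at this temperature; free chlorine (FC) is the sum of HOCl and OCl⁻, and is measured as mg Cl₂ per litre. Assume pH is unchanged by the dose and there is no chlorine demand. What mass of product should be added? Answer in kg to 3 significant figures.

11.1 kg

[OCl⁻]/[HOCl] = 10^(pH − pKa) = 10^(7.98 − 7.46) = 3.311; fraction as HOCl = 1/(1 + 3.311) = 0.2319.
Free chlorine required for 2.6 ppm HOCl: 2.6 / 0.2319 = 11.21 ppm.
FC to add: 11.21 − 0.2 = 11.01 mg/L as Cl₂.
Cl₂ equivalent: 11.01 mg/L × 899,000 L = 9897 g.
Product at 89.2% available Cl: 9897 / 0.892 = 11,100 g.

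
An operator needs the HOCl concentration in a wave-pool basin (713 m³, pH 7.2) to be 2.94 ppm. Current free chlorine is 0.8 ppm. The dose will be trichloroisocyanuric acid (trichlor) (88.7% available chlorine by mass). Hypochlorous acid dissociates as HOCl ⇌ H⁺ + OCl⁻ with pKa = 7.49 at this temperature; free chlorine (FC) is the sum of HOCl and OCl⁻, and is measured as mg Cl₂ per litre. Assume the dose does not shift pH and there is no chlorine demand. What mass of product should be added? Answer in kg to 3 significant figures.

2.93 kg

Volume: 713 m³ = 713,000 L.
[OCl⁻]/[HOCl] = 10^(pH − pKa) = 10^(7.2 − 7.49) = 0.5129; fraction as HOCl = 1/(1 + 0.5129) = 0.661.
Free chlorine required for 2.94 ppm HOCl: 2.94 / 0.661 = 4.448 ppm.
FC to add: 4.448 − 0.8 = 3.648 mg/L as Cl₂.
Cl₂ equivalent: 3.648 mg/L × 713,000 L = 2601 g.
Product at 88.7% available Cl: 2601 / 0.887 = 2932 g.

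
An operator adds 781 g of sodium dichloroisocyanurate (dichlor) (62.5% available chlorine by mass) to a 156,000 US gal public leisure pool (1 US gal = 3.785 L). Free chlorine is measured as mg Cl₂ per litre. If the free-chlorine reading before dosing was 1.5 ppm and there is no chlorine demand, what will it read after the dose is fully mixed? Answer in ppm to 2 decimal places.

Volume: 156,000 US gal × 3.785 L/gal = 590,460 L.
Available chlorine delivered: 781 g × 0.625 = 488.1 g as Cl₂.
Concentration rise: 488.1 g / 590,460 L = 0.8267 mg/L = 0.83 ppm.
Final FC: 1.5 + 0.83 = 2.33 ppm.

2.33 ppm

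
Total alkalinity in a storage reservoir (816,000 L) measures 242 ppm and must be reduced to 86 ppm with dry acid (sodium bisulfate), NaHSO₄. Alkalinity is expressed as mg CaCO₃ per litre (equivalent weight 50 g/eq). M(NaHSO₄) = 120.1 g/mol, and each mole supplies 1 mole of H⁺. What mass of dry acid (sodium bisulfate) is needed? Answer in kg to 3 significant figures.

Alkalinity to neutralize: (242 − 86) = 156 mg/L as CaCO₃ × 816,000 L = 127,300 g as CaCO₃.
Equivalents of H⁺ required: 127,300 ÷ 50 g/eq = 2546 eq = 2546 mol NaHSO₄.
Mass of NaHSO₄: 2546 × 120.1 = 305,800 g.

306 kg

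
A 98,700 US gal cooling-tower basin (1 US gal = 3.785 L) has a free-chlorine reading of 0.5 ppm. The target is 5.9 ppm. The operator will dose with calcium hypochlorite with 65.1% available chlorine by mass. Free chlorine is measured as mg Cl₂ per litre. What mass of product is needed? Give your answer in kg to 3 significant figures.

Volume: 98,700 US gal × 3.785 L/gal = 373,580 L.
Chlorine deficit: 5.9 − 0.5 = 5.4 ppm = 5.4 mg/L as Cl₂.
Cl₂ equivalent needed: 5.4 mg/L × 373,580 L = 2,017,000 mg = 2017 g.
Product at 65.1% available chlorine: 2017 / 0.651 = 3099 g.

3.10 kg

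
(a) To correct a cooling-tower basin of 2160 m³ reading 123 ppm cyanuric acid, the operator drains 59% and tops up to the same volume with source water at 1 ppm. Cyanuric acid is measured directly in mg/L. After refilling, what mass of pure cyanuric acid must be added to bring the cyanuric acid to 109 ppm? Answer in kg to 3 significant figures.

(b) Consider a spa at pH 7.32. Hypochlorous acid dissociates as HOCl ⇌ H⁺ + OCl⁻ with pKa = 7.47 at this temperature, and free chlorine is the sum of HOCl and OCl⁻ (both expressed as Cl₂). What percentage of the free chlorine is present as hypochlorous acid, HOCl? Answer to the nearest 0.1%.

(a) 125 kg; (b) 58.5%

(a) Volume: 2160 m³ = 2,160,000 L.
(a) After draining 59% and refilling: 123 × 0.41 + 1 × 0.59 = 51.02 ppm.
(a) Deficit to target: 109 − 51.02 = 57.98 mg/L.
(a) Mass: 57.98 mg/L × 2,160,000 L = 125,200 g cyanuric acid.

(b) [OCl⁻]/[HOCl] = 10^(pH − pKa) = 10^(7.32 − 7.47) = 10^-0.15 = 0.7079.
(b) Fraction as HOCl = 1 / (1 + 0.7079) = 0.5855.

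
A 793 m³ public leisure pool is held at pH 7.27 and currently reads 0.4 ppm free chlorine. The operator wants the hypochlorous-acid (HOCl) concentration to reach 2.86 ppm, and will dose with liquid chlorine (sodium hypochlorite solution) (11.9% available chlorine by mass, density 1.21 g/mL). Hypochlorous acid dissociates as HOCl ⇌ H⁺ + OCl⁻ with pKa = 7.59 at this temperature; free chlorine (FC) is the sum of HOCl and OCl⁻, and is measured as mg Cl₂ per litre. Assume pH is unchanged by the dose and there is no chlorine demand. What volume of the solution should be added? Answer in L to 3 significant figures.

21.1 L

Volume: 793 m³ = 793,000 L.
[OCl⁻]/[HOCl] = 10^(pH − pKa) = 10^(7.27 − 7.59) = 0.4786; fraction as HOCl = 1/(1 + 0.4786) = 0.6763.
Free chlorine required for 2.86 ppm HOCl: 2.86 / 0.6763 = 4.229 ppm.
FC to add: 4.229 − 0.4 = 3.829 mg/L as Cl₂.
Cl₂ equivalent: 3.829 mg/L × 793,000 L = 3036 g.
Product at 11.9% available Cl: 3036 / 0.119 = 25,520 g.
Volume: 25,520 g ÷ 1.21 g/mL = 21,090 mL.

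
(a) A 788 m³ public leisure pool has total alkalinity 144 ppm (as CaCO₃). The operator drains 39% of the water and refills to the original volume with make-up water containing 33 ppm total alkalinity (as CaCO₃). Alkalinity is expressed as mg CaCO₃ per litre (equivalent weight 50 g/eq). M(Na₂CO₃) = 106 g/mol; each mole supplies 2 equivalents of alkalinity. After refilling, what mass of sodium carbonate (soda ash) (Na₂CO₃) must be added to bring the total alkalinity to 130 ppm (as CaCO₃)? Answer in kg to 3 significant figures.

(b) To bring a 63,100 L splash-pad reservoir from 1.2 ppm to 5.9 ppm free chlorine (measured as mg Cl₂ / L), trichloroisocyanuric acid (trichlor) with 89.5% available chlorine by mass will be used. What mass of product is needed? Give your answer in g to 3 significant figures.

(a) Volume: 788 m³ = 788,000 L.
(a) After draining 39% and refilling: 144 × 0.61 + 33 × 0.39 = 100.71 ppm.
(a) Deficit to target: 130 − 100.71 = 29.29 mg/L.
(a) As CaCO₃: 29.29 mg/L × 788,000 L = 23,080 g; ÷ 50 g/eq ÷ 2 = 230.8 mol Na₂CO₃.
(a) Mass: 230.8 × 106 = 24,470 g.

(b) Chlorine deficit: 5.9 − 1.2 = 4.7 ppm = 4.7 mg/L as Cl₂.
(b) Cl₂ equivalent needed: 4.7 mg/L × 63,100 L = 296,600 mg = 296.6 g.
(b) Product at 89.5% available chlorine: 296.6 / 0.895 = 331.4 g.

(a) 24.5 kg; (b) 331 g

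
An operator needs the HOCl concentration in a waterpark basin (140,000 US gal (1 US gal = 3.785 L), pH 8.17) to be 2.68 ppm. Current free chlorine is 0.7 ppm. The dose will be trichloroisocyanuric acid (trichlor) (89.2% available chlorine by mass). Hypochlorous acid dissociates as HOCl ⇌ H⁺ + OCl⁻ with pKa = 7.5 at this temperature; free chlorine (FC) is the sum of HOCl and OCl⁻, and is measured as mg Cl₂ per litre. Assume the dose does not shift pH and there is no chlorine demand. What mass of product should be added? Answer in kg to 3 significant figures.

8.62 kg

Volume: 140,000 US gal × 3.785 L/gal = 529,900 L.
[OCl⁻]/[HOCl] = 10^(pH − pKa) = 10^(8.17 − 7.5) = 4.677; fraction as HOCl = 1/(1 + 4.677) = 0.1761.
Free chlorine required for 2.68 ppm HOCl: 2.68 / 0.1761 = 15.22 ppm.
FC to add: 15.22 − 0.7 = 14.52 mg/L as Cl₂.
Cl₂ equivalent: 14.52 mg/L × 529,900 L = 7692 g.
Product at 89.2% available Cl: 7692 / 0.892 = 8623 g.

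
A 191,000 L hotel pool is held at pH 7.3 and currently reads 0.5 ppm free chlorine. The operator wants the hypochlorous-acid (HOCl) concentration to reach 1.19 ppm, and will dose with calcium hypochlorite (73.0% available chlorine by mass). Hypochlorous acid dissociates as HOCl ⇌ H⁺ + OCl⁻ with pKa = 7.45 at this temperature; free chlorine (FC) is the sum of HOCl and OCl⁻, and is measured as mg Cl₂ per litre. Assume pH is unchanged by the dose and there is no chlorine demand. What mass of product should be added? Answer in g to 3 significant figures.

[OCl⁻]/[HOCl] = 10^(pH − pKa) = 10^(7.3 − 7.45) = 0.7079; fraction as HOCl = 1/(1 + 0.7079) = 0.5855.
Free chlorine required for 1.19 ppm HOCl: 1.19 / 0.5855 = 2.032 ppm.
FC to add: 2.032 − 0.5 = 1.532 mg/L as Cl₂.
Cl₂ equivalent: 1.532 mg/L × 191,000 L = 292.7 g.
Product at 73.0% available Cl: 292.7 / 0.73 = 401 g.

401 g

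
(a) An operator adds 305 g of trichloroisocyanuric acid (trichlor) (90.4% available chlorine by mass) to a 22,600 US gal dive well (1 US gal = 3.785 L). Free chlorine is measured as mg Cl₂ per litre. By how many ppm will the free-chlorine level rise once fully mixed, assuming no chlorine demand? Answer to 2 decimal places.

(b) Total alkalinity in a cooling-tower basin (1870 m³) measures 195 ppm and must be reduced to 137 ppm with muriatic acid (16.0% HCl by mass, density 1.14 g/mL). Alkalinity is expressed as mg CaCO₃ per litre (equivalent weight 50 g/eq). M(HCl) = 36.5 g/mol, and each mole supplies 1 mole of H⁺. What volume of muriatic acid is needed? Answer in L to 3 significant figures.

(a) 3.22 ppm; (b) 434 L

(a) Volume: 22,600 US gal × 3.785 L/gal = 85,541 L.
(a) Available chlorine delivered: 305 g × 0.904 = 275.7 g as Cl₂.
(a) Concentration rise: 275.7 g / 85,541 L = 3.223 mg/L = 3.22 ppm.

(b) Volume: 1870 m³ = 1,870,000 L.
(b) Alkalinity to neutralize: (195 − 137) = 58 mg/L as CaCO₃ × 1,870,000 L = 108,500 g as CaCO₃.
(b) Equivalents of H⁺ required: 108,500 ÷ 50 g/eq = 2169 eq = 2169 mol HCl.
(b) Mass of HCl: 2169 × 36.5 = 79,180 g.
(b) Mass of 16.0% solution: 79,180 / 0.16 = 494,800 g.
(b) Volume: 494,800 g ÷ 1.14 g/mL = 434,100 mL.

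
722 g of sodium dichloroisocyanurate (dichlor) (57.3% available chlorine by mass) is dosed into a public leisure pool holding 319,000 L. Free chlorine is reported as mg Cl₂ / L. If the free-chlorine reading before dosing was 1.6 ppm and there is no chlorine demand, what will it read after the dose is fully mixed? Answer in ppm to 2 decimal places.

2.90 ppm

Available chlorine delivered: 722 g × 0.573 = 413.7 g as Cl₂.
Concentration rise: 413.7 g / 319,000 L = 1.297 mg/L = 1.30 ppm.
Final FC: 1.6 + 1.30 = 2.90 ppm.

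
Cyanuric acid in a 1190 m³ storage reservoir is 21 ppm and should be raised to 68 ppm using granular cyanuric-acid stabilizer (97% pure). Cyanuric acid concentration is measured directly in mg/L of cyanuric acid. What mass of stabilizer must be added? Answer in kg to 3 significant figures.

Volume: 1190 m³ = 1,190,000 L.
CYA to add: (68 − 21) = 47 mg/L × 1,190,000 L = 55,930 g cyanuric acid.
At 97% purity: 55,930 / 0.97 = 57,660 g product.

57.7 kg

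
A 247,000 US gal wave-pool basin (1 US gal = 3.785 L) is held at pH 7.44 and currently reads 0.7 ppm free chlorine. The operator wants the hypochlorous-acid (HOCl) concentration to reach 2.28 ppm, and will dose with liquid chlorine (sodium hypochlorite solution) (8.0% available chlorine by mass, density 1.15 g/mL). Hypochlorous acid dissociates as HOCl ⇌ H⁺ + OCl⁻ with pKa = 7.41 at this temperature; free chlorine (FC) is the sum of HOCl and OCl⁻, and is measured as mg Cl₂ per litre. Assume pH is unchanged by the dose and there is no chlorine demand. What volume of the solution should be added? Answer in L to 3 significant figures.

Volume: 247,000 US gal × 3.785 L/gal = 934,895 L.
[OCl⁻]/[HOCl] = 10^(pH − pKa) = 10^(7.44 − 7.41) = 1.072; fraction as HOCl = 1/(1 + 1.072) = 0.4827.
Free chlorine required for 2.28 ppm HOCl: 2.28 / 0.4827 = 4.723 ppm.
FC to add: 4.723 − 0.7 = 4.023 mg/L as Cl₂.
Cl₂ equivalent: 4.023 mg/L × 934,895 L = 3761 g.
Product at 8.0% available Cl: 3761 / 0.08 = 47,010 g.
Volume: 47,010 g ÷ 1.15 g/mL = 40,880 mL.

40.9 L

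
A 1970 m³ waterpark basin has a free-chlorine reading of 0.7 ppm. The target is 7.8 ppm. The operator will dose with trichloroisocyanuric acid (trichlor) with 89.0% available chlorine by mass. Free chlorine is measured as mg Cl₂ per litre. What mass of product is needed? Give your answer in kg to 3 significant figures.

Volume: 1970 m³ = 1,970,000 L.
Chlorine deficit: 7.8 − 0.7 = 7.1 ppm = 7.1 mg/L as Cl₂.
Cl₂ equivalent needed: 7.1 mg/L × 1,970,000 L = 13,990,000 mg = 13,990 g.
Product at 89.0% available chlorine: 13,990 / 0.89 = 15,720 g.

15.7 kg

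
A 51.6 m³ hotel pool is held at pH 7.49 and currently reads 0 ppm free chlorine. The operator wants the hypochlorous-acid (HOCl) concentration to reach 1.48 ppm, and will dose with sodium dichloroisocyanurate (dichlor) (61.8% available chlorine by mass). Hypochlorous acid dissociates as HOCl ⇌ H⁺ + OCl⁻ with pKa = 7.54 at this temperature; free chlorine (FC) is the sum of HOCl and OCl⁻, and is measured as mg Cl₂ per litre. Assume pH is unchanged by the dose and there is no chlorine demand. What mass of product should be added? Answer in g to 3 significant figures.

234 g

Volume: 51.6 m³ = 51,600 L.
[OCl⁻]/[HOCl] = 10^(pH − pKa) = 10^(7.49 − 7.54) = 0.8913; fraction as HOCl = 1/(1 + 0.8913) = 0.5288.
Free chlorine required for 1.48 ppm HOCl: 1.48 / 0.5288 = 2.799 ppm.
FC to add: 2.799 − 0 = 2.799 mg/L as Cl₂.
Cl₂ equivalent: 2.799 mg/L × 51,600 L = 144.4 g.
Product at 61.8% available Cl: 144.4 / 0.618 = 233.7 g.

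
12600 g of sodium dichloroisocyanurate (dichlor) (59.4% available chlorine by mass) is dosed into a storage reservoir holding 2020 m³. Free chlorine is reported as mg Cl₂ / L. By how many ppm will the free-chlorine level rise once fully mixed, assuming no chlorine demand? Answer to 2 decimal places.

Volume: 2020 m³ = 2,020,000 L.
Available chlorine delivered: 12,600 g × 0.594 = 7484 g as Cl₂.
Concentration rise: 7484 g / 2,020,000 L = 3.705 mg/L = 3.71 ppm.

3.71 ppm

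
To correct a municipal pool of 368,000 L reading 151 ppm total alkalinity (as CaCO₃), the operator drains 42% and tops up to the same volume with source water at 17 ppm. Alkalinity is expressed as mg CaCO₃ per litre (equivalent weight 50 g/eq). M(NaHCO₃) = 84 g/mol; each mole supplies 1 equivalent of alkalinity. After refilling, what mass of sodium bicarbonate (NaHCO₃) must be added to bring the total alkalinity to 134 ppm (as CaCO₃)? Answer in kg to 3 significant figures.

After draining 42% and refilling: 151 × 0.58 + 17 × 0.42 = 94.72 ppm.
Deficit to target: 134 − 94.72 = 39.28 mg/L.
As CaCO₃: 39.28 mg/L × 368,000 L = 14,460 g; ÷ 50 g/eq ÷ 1 = 289.1 mol NaHCO₃.
Mass: 289.1 × 84 = 24,280 g.

24.3 kg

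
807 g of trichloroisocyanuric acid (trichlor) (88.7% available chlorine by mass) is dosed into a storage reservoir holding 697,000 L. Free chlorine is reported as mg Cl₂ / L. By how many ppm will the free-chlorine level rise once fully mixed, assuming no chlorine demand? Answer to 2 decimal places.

1.03 ppm

Available chlorine delivered: 807 g × 0.887 = 715.8 g as Cl₂.
Concentration rise: 715.8 g / 697,000 L = 1.027 mg/L = 1.03 ppm.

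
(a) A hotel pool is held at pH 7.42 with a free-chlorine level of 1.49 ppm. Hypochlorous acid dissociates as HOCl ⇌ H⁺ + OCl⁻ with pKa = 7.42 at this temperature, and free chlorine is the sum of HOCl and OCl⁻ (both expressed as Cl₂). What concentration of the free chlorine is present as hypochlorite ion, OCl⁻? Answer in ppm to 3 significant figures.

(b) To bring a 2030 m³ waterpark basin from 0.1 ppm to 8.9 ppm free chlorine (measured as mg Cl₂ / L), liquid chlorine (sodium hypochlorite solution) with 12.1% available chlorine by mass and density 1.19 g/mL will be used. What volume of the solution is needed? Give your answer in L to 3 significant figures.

(a) 0.745 ppm; (b) 124 L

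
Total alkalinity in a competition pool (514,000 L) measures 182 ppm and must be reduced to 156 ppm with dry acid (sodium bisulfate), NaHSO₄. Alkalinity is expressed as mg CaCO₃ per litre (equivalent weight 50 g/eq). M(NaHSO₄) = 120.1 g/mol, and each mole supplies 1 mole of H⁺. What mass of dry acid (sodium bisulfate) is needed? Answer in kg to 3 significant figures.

Alkalinity to neutralize: (182 − 156) = 26 mg/L as CaCO₃ × 514,000 L = 13,360 g as CaCO₃.
Equivalents of H⁺ required: 13,360 ÷ 50 g/eq = 267.3 eq = 267.3 mol NaHSO₄.
Mass of NaHSO₄: 267.3 × 120.1 = 32,100 g.

32.1 kg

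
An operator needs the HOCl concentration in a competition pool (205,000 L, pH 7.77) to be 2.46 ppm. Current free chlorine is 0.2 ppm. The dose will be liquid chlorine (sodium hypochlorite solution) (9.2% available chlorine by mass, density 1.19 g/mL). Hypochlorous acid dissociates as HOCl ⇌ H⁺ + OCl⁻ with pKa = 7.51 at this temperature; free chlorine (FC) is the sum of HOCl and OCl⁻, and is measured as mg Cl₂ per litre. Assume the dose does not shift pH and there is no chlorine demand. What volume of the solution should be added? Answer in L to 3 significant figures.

12.6 L

[OCl⁻]/[HOCl] = 10^(pH − pKa) = 10^(7.77 − 7.51) = 1.82; fraction as HOCl = 1/(1 + 1.82) = 0.3546.
Free chlorine required for 2.46 ppm HOCl: 2.46 / 0.3546 = 6.936 ppm.
FC to add: 6.936 − 0.2 = 6.736 mg/L as Cl₂.
Cl₂ equivalent: 6.736 mg/L × 205,000 L = 1381 g.
Product at 9.2% available Cl: 1381 / 0.092 = 15,010 g.
Volume: 15,010 g ÷ 1.19 g/mL = 12,610 mL.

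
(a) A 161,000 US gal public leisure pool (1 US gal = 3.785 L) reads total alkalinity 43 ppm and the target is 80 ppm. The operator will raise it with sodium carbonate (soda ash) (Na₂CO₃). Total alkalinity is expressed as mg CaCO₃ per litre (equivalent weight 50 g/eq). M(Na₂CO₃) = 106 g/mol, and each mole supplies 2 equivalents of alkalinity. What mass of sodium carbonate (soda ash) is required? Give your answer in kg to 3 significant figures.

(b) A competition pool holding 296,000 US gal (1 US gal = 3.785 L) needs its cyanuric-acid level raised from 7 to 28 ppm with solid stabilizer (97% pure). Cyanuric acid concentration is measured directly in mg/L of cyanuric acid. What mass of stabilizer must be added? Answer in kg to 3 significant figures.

(a) Volume: 161,000 US gal × 3.785 L/gal = 609,385 L.
(a) Alkalinity to add: (80 − 43) = 37 mg/L as CaCO₃ × 609,385 L = 22,550 g as CaCO₃.
(a) Equivalents: 22,550 g ÷ 50 g/eq = 450.9 eq.
(a) Each mole of Na₂CO₃ supplies 2 eq, so 450.9 / 2 = 225.5 mol.
(a) Mass: 225.5 mol × 106 g/mol = 23,900 g.

(b) Volume: 296,000 US gal × 3.785 L/gal = 1,120,360 L.
(b) CYA to add: (28 − 7) = 21 mg/L × 1,120,360 L = 23,530 g cyanuric acid.
(b) At 97% purity: 23,530 / 0.97 = 24,260 g product.

(a) 23.9 kg; (b) 24.3 kg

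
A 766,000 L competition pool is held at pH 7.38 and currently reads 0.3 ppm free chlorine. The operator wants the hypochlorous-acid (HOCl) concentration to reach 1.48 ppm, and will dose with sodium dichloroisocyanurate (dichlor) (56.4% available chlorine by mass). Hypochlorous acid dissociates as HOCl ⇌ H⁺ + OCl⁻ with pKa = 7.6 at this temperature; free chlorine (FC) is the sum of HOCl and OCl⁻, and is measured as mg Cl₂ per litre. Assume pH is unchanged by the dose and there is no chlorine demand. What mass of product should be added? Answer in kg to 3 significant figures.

2.81 kg

[OCl⁻]/[HOCl] = 10^(pH − pKa) = 10^(7.38 − 7.6) = 0.6026; fraction as HOCl = 1/(1 + 0.6026) = 0.624.
Free chlorine required for 1.48 ppm HOCl: 1.48 / 0.624 = 2.372 ppm.
FC to add: 2.372 − 0.3 = 2.072 mg/L as Cl₂.
Cl₂ equivalent: 2.072 mg/L × 766,000 L = 1587 g.
Product at 56.4% available Cl: 1587 / 0.564 = 2814 g.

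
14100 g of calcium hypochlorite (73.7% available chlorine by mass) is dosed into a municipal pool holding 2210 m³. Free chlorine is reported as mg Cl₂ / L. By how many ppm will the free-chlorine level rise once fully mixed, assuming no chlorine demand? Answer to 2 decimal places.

4.70 ppm

Volume: 2210 m³ = 2,210,000 L.
Available chlorine delivered: 14,100 g × 0.737 = 10,390 g as Cl₂.
Concentration rise: 10,390 g / 2,210,000 L = 4.702 mg/L = 4.70 ppm.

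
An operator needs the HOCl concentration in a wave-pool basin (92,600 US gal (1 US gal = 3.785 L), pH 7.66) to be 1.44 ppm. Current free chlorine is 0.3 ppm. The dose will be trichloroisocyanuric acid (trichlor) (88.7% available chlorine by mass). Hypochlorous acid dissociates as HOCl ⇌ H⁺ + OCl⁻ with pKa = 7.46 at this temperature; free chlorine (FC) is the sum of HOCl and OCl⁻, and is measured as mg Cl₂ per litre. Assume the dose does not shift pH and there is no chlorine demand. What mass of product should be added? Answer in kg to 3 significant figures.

1.35 kg

Volume: 92,600 US gal × 3.785 L/gal = 350,491 L.
[OCl⁻]/[HOCl] = 10^(pH − pKa) = 10^(7.66 − 7.46) = 1.585; fraction as HOCl = 1/(1 + 1.585) = 0.3869.
Free chlorine required for 1.44 ppm HOCl: 1.44 / 0.3869 = 3.722 ppm.
FC to add: 3.722 − 0.3 = 3.422 mg/L as Cl₂.
Cl₂ equivalent: 3.422 mg/L × 350,491 L = 1199 g.
Product at 88.7% available Cl: 1199 / 0.887 = 1352 g.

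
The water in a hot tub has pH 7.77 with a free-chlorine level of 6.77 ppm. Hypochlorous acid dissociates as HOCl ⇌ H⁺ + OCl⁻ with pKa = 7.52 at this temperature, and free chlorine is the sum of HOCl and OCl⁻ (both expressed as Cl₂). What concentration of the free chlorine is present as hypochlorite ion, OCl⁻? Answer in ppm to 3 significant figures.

[OCl⁻]/[HOCl] = 10^(pH − pKa) = 10^(7.77 − 7.52) = 10^0.25 = 1.778.
Fraction as HOCl = 1 / (1 + 1.778) = 0.3599.
OCl⁻ = (1 − 0.3599) × 6.77 ppm = 4.333 ppm.

4.33 ppm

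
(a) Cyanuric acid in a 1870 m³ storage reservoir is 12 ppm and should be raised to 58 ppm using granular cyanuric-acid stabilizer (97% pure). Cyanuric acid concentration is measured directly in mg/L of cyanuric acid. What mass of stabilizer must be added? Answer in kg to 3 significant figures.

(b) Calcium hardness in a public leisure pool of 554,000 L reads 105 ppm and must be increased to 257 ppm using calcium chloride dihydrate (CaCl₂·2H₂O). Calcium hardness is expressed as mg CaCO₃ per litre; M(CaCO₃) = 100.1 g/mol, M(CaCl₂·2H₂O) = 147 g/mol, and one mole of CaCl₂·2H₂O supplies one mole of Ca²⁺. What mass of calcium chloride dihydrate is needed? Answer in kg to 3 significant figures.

(a) 88.7 kg; (b) 124 kg

(a) Volume: 1870 m³ = 1,870,000 L.
(a) CYA to add: (58 − 12) = 46 mg/L × 1,870,000 L = 86,020 g cyanuric acid.
(a) At 97% purity: 86,020 / 0.97 = 88,680 g product.

(b) Hardness to add: (257 − 105) = 152 mg/L as CaCO₃ × 554,000 L = 84,210 g as CaCO₃.
(b) Moles of Ca²⁺ (1 mol Ca²⁺ ≡ 1 mol CaCO₃): 84,210 / 100.1 g/mol = 841.2 mol.
(b) Mass of CaCl₂·2H₂O: 841.2 × 147 = 123,700 g.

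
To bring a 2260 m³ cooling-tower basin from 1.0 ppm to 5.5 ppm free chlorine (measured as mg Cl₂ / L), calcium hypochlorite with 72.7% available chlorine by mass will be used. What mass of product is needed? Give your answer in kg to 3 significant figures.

14.0 kg

Volume: 2260 m³ = 2,260,000 L.
Chlorine deficit: 5.5 − 1.0 = 4.5 ppm = 4.5 mg/L as Cl₂.
Cl₂ equivalent needed: 4.5 mg/L × 2,260,000 L = 10,170,000 mg = 10,170 g.
Product at 72.7% available chlorine: 10,170 / 0.727 = 13,990 g.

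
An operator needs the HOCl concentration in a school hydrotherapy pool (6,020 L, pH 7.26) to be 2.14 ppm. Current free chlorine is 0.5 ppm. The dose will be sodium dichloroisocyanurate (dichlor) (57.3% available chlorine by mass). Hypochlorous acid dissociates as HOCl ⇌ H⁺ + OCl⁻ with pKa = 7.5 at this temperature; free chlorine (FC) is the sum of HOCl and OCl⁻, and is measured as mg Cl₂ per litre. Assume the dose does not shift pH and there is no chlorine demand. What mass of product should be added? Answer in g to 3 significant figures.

[OCl⁻]/[HOCl] = 10^(pH − pKa) = 10^(7.26 − 7.5) = 0.5754; fraction as HOCl = 1/(1 + 0.5754) = 0.6347.
Free chlorine required for 2.14 ppm HOCl: 2.14 / 0.6347 = 3.371 ppm.
FC to add: 3.371 − 0.5 = 2.871 mg/L as Cl₂.
Cl₂ equivalent: 2.871 mg/L × 6,020 L = 17.29 g.
Product at 57.3% available Cl: 17.29 / 0.573 = 30.17 g.

30.2 g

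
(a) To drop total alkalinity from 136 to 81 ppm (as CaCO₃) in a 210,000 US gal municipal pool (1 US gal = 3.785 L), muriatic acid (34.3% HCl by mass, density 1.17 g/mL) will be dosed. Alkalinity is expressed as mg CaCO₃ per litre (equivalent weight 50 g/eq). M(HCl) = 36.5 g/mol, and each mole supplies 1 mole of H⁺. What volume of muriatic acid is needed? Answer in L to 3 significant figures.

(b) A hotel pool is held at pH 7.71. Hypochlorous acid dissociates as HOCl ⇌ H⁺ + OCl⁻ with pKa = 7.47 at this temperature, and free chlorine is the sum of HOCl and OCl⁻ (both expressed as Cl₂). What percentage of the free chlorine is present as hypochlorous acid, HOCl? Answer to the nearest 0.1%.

(a) Volume: 210,000 US gal × 3.785 L/gal = 794,850 L.
(a) Alkalinity to neutralize: (136 − 81) = 55 mg/L as CaCO₃ × 794,850 L = 43,720 g as CaCO₃.
(a) Equivalents of H⁺ required: 43,720 ÷ 50 g/eq = 874.3 eq = 874.3 mol HCl.
(a) Mass of HCl: 874.3 × 36.5 = 31,910 g.
(a) Mass of 34.3% solution: 31,910 / 0.343 = 93,040 g.
(a) Volume: 93,040 g ÷ 1.17 g/mL = 79,520 mL.

(b) [OCl⁻]/[HOCl] = 10^(pH − pKa) = 10^(7.71 − 7.47) = 10^0.24 = 1.738.
(b) Fraction as HOCl = 1 / (1 + 1.738) = 0.3653.

(a) 79.5 L; (b) 36.5%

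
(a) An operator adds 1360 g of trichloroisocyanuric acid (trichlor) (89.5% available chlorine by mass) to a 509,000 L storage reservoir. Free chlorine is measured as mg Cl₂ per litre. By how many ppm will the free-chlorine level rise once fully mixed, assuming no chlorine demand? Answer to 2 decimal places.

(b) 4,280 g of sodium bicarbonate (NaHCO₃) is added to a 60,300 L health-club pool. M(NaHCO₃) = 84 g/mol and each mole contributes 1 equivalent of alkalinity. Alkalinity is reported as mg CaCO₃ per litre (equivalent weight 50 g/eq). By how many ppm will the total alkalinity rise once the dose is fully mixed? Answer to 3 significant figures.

(a) 2.39 ppm; (b) 42.2 ppm

(a) Available chlorine delivered: 1360 g × 0.895 = 1217 g as Cl₂.
(a) Concentration rise: 1217 g / 509,000 L = 2.391 mg/L = 2.39 ppm.

(b) Moles of NaHCO₃: 4,280 g ÷ 84 g/mol = 50.95 mol → 50.95 eq of alkalinity.
(b) As CaCO₃: 50.95 eq × 50 g/eq = 2548 g.
(b) Rise: 2548 g / 60,300 L × 1000 = 42.25 mg/L.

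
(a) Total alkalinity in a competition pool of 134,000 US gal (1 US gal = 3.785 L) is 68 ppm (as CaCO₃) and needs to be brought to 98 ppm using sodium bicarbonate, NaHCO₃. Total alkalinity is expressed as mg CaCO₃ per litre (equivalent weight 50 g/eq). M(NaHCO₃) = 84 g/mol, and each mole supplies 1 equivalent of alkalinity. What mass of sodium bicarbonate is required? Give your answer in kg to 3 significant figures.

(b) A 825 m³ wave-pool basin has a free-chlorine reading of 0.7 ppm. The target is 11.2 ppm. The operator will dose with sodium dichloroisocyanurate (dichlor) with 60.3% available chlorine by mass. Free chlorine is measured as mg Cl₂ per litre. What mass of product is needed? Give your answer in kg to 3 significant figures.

(a) 25.6 kg; (b) 14.4 kg

(a) Volume: 134,000 US gal × 3.785 L/gal = 507,190 L.
(a) Alkalinity to add: (98 − 68) = 30 mg/L as CaCO₃ × 507,190 L = 15,220 g as CaCO₃.
(a) Equivalents: 15,220 g ÷ 50 g/eq = 304.3 eq.
(a) NaHCO₃ supplies 1 eq per mole → 304.3 mol.
(a) Mass: 304.3 mol × 84 g/mol = 25,560 g.

(b) Volume: 825 m³ = 825,000 L.
(b) Chlorine deficit: 11.2 − 0.7 = 10.5 ppm = 10.5 mg/L as Cl₂.
(b) Cl₂ equivalent needed: 10.5 mg/L × 825,000 L = 8,662,000 mg = 8662 g.
(b) Product at 60.3% available chlorine: 8662 / 0.603 = 14,370 g.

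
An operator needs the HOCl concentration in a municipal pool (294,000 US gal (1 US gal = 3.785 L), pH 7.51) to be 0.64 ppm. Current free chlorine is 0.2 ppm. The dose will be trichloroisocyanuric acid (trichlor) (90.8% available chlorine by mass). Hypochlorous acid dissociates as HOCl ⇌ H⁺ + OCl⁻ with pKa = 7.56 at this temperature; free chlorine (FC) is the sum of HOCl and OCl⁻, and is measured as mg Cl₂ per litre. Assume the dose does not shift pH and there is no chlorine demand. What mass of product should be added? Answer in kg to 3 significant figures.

1.24 kg

Volume: 294,000 US gal × 3.785 L/gal = 1,112,790 L.
[OCl⁻]/[HOCl] = 10^(pH − pKa) = 10^(7.51 − 7.56) = 0.8913; fraction as HOCl = 1/(1 + 0.8913) = 0.5288.
Free chlorine required for 0.64 ppm HOCl: 0.64 / 0.5288 = 1.21 ppm.
FC to add: 1.21 − 0.2 = 1.01 mg/L as Cl₂.
Cl₂ equivalent: 1.01 mg/L × 1,112,790 L = 1124 g.
Product at 90.8% available Cl: 1124 / 0.908 = 1238 g.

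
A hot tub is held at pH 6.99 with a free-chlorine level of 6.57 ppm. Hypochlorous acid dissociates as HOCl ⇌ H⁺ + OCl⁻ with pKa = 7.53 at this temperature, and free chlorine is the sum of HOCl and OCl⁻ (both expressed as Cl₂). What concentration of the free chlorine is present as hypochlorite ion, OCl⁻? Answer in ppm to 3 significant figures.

1.47 ppm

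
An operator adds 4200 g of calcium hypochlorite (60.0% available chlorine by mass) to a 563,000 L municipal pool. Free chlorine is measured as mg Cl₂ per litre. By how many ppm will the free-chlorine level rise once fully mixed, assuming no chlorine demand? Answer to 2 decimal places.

4.48 ppm

Available chlorine delivered: 4200 g × 0.6 = 2520 g as Cl₂.
Concentration rise: 2520 g / 563,000 L = 4.476 mg/L = 4.48 ppm.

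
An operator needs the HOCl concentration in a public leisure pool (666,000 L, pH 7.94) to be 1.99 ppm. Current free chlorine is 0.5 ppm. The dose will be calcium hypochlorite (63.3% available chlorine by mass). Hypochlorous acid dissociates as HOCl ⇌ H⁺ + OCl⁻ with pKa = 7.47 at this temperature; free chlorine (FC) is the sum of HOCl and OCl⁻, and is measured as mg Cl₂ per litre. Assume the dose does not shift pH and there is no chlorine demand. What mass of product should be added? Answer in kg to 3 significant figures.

[OCl⁻]/[HOCl] = 10^(pH − pKa) = 10^(7.94 − 7.47) = 2.951; fraction as HOCl = 1/(1 + 2.951) = 0.2531.
Free chlorine required for 1.99 ppm HOCl: 1.99 / 0.2531 = 7.863 ppm.
FC to add: 7.863 − 0.5 = 7.363 mg/L as Cl₂.
Cl₂ equivalent: 7.363 mg/L × 666,000 L = 4904 g.
Product at 63.3% available Cl: 4904 / 0.633 = 7747 g.

7.75 kg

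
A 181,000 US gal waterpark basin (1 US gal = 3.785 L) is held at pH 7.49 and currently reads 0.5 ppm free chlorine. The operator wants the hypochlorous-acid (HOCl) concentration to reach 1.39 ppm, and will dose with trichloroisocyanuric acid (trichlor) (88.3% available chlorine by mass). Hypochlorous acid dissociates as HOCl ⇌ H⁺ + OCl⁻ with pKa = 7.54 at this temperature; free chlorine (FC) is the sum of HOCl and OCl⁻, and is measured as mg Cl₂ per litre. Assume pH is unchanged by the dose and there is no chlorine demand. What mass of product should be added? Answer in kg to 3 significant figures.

1.65 kg

Volume: 181,000 US gal × 3.785 L/gal = 685,085 L.
[OCl⁻]/[HOCl] = 10^(pH − pKa) = 10^(7.49 − 7.54) = 0.8913; fraction as HOCl = 1/(1 + 0.8913) = 0.5288.
Free chlorine required for 1.39 ppm HOCl: 1.39 / 0.5288 = 2.629 ppm.
FC to add: 2.629 − 0.5 = 2.129 mg/L as Cl₂.
Cl₂ equivalent: 2.129 mg/L × 685,085 L = 1458 g.
Product at 88.3% available Cl: 1458 / 0.883 = 1652 g.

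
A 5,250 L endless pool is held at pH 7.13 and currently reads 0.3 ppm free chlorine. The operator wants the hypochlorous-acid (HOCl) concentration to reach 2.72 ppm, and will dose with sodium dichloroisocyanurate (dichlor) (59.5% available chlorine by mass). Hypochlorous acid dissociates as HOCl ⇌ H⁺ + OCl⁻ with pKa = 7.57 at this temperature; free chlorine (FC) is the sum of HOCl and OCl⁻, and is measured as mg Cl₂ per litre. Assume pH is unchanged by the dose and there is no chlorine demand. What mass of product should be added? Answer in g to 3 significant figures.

[OCl⁻]/[HOCl] = 10^(pH − pKa) = 10^(7.13 − 7.57) = 0.3631; fraction as HOCl = 1/(1 + 0.3631) = 0.7336.
Free chlorine required for 2.72 ppm HOCl: 2.72 / 0.7336 = 3.708 ppm.
FC to add: 3.708 − 0.3 = 3.408 mg/L as Cl₂.
Cl₂ equivalent: 3.408 mg/L × 5,250 L = 17.89 g.
Product at 59.5% available Cl: 17.89 / 0.595 = 30.07 g.

30.1 g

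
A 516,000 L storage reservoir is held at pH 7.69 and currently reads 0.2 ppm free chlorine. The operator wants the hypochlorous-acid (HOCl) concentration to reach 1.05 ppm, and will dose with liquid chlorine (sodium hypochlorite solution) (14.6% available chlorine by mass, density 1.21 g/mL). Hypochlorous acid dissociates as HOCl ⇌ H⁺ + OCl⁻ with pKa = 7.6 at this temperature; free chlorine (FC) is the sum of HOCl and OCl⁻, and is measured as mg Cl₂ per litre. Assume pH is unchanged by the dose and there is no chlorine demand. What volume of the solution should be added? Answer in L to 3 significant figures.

6.26 L

[OCl⁻]/[HOCl] = 10^(pH − pKa) = 10^(7.69 − 7.6) = 1.23; fraction as HOCl = 1/(1 + 1.23) = 0.4484.
Free chlorine required for 1.05 ppm HOCl: 1.05 / 0.4484 = 2.342 ppm.
FC to add: 2.342 − 0.2 = 2.142 mg/L as Cl₂.
Cl₂ equivalent: 2.142 mg/L × 516,000 L = 1105 g.
Product at 14.6% available Cl: 1105 / 0.146 = 7570 g.
Volume: 7570 g ÷ 1.21 g/mL = 6256 mL.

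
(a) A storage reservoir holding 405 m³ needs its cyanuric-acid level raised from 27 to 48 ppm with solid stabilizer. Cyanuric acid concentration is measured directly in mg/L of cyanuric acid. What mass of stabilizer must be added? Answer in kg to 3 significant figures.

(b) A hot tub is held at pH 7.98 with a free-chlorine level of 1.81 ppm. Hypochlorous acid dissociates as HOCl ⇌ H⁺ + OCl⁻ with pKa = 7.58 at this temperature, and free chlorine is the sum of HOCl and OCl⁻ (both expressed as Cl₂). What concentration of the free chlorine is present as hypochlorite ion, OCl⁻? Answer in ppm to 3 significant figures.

(a) Volume: 405 m³ = 405,000 L.
(a) CYA to add: (48 − 27) = 21 mg/L × 405,000 L = 8505 g cyanuric acid.

(b) [OCl⁻]/[HOCl] = 10^(pH − pKa) = 10^(7.98 − 7.58) = 10^0.40 = 2.512.
(b) Fraction as HOCl = 1 / (1 + 2.512) = 0.2847.
(b) OCl⁻ = (1 − 0.2847) × 1.81 ppm = 1.295 ppm.

(a) 8.51 kg; (b) 1.29 ppm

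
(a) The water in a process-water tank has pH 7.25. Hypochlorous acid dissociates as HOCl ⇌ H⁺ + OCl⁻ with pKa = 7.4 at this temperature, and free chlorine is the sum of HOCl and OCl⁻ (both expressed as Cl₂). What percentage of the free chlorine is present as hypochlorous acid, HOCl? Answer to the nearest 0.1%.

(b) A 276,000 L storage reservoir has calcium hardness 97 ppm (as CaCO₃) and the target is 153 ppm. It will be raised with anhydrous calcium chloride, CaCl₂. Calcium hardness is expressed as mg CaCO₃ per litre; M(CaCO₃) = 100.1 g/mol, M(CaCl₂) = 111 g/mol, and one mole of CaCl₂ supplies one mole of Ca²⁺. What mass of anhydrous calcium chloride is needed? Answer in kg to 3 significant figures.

(a) 58.5%; (b) 17.1 kg

(a) [OCl⁻]/[HOCl] = 10^(pH − pKa) = 10^(7.25 − 7.4) = 10^-0.15 = 0.7079.
(a) Fraction as HOCl = 1 / (1 + 0.7079) = 0.5855.

(b) Hardness to add: (153 − 97) = 56 mg/L as CaCO₃ × 276,000 L = 15,460 g as CaCO₃.
(b) Moles of Ca²⁺ (1 mol Ca²⁺ ≡ 1 mol CaCO₃): 15,460 / 100.1 g/mol = 154.4 mol.
(b) Mass of CaCl₂: 154.4 × 111 = 17,140 g.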